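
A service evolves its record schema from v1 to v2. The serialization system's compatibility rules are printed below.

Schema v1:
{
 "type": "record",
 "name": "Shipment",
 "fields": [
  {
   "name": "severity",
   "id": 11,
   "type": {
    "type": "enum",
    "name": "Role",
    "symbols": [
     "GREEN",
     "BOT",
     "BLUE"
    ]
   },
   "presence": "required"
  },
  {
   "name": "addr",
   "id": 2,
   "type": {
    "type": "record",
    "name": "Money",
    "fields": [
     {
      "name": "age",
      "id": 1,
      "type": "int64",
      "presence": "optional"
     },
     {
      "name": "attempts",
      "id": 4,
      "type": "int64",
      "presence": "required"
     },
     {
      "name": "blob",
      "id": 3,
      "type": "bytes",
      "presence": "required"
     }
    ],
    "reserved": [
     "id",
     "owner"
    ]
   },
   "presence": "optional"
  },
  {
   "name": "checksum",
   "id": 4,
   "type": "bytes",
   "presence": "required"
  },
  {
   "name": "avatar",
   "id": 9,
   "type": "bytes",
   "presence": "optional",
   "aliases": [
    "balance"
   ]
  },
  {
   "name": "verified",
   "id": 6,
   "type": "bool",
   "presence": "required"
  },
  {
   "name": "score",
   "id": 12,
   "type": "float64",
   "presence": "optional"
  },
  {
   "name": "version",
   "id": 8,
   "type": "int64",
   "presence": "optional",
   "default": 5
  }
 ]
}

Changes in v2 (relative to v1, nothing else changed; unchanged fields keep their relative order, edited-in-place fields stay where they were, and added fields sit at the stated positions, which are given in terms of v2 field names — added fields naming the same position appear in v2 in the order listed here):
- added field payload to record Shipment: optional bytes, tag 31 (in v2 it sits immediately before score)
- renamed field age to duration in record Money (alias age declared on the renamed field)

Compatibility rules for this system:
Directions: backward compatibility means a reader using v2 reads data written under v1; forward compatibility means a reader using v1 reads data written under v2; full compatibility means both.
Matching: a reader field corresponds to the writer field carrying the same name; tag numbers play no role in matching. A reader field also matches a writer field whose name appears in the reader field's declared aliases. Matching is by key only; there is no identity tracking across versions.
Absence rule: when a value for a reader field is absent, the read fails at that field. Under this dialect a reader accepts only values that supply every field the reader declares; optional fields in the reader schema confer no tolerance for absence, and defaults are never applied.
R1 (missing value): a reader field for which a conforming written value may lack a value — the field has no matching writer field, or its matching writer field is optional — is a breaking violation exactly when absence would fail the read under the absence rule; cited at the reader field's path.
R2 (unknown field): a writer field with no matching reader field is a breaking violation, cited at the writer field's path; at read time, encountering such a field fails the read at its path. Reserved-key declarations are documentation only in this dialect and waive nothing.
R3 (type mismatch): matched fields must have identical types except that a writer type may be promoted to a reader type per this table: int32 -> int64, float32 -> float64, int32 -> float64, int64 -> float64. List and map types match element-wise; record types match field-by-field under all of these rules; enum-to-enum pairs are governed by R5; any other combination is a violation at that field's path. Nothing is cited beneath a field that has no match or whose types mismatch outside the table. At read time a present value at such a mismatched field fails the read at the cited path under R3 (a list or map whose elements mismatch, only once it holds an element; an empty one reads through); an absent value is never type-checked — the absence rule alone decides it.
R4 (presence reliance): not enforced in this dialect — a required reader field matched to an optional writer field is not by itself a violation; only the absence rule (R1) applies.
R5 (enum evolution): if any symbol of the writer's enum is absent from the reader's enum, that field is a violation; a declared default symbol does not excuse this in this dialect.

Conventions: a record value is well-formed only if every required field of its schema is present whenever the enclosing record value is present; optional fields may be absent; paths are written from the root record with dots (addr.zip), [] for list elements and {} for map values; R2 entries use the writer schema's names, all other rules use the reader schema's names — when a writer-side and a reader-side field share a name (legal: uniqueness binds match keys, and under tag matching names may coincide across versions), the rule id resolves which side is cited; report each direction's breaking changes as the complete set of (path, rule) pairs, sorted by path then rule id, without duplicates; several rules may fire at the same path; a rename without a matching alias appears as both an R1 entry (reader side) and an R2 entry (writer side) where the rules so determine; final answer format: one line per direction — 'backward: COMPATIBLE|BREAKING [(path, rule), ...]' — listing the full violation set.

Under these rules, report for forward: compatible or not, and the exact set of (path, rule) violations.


forward: BREAKING [(addr, R1), (addr.age, R1), (addr.duration, R2), (avatar, R1), (payload, R2), (score, R1), (version, R1)]

each type pair in Shipment: writer, then reader
checking forward for Shipment: reader v1 against writer v2:
  severity: Role -> Role, writer required; from severity
  addr: Money -> Money, writer optional; from addr
  checksum: bytes -> bytes, writer required; from checksum
  avatar: bytes -> bytes, writer optional; from avatar
  verified: bool -> bool, writer required; from verified
  score: float64 -> float64, writer optional; from score
  version: int64 -> int64, writer optional; from version
  writer field payload has no reader counterpart
  addr.age: no writer match
  addr.attempts: int64 -> int64, writer required; from addr.attempts
  addr.blob: bytes -> bytes, writer required; from addr.blob
  writer field addr.duration has no reader counterpart
  breaking: (addr, R1)
  breaking: (addr.age, R1)
  breaking: (addr.duration, R2)
  breaking: (avatar, R1)
  breaking: (payload, R2)
  breaking: (score, R1)
  breaking: (version, R1)
  => forward verdict for Shipment: BREAKING, 7 violation(s)


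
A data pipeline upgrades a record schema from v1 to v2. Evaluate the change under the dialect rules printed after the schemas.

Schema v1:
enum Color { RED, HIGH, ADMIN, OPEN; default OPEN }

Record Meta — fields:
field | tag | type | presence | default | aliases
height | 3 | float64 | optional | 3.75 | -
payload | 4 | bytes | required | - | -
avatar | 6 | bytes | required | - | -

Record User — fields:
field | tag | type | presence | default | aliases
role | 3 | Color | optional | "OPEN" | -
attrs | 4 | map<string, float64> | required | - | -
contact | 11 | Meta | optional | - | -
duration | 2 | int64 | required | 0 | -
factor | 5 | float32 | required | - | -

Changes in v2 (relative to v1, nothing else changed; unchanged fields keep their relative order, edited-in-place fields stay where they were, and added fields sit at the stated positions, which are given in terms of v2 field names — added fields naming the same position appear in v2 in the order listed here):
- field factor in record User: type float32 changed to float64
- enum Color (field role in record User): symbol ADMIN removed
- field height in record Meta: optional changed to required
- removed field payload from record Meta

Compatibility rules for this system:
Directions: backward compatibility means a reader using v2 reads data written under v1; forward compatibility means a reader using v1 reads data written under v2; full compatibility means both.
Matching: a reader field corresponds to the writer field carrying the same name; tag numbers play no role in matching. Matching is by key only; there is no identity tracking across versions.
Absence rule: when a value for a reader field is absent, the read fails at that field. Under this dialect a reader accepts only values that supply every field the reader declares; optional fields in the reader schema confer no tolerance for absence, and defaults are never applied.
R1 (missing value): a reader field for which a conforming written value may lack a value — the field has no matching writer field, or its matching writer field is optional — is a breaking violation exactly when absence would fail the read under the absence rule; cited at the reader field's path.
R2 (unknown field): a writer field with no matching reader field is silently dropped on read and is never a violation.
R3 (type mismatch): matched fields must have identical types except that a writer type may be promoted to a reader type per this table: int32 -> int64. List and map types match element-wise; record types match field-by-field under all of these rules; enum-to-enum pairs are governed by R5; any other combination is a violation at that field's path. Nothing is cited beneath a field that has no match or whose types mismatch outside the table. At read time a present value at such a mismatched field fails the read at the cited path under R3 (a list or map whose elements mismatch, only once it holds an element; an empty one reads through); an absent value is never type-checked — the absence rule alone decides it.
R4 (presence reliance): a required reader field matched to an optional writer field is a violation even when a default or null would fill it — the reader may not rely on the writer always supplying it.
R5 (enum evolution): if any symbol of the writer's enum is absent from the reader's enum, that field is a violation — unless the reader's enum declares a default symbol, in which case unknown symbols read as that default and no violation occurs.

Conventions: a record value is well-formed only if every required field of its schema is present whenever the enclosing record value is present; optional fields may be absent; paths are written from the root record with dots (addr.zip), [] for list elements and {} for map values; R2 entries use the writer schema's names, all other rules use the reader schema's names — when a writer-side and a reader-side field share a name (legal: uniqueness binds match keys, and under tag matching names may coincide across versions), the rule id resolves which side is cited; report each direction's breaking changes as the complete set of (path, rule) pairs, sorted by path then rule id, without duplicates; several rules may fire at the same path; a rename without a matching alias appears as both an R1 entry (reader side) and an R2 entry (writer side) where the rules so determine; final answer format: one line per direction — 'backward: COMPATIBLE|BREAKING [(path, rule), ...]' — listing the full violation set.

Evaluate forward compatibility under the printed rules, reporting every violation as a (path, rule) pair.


forward: BREAKING [(contact, R1), (contact.payload, R1), (factor, R3), (role, R1)]

each type pair in User: writer, then reader
forward on User — v1 reading data written by v2:
  Color -> Color, writer optional: role aligns to role
  map<string, float64> -> map<string, float64>, writer required: attrs aligns to attrs
  Meta -> Meta, writer optional: contact aligns to contact
  int64 -> int64, writer required: duration aligns to duration
  float64 -> float32, writer required: factor aligns to factor
  float64 -> float64, writer required: contact.height aligns to contact.height
  no writer field matches reader contact.payload
  bytes -> bytes, writer required: contact.avatar aligns to contact.avatar
  breaking: (contact, R1)
  breaking: (contact.payload, R1)
  breaking: (factor, R3)
  breaking: (role, R1)
  => forward verdict for User: BREAKING, 4 violation(s)
ruling out the remaining User differences:
  enum Color (field role in record User): symbol ADMIN removed -> triggers nothing under User's printed rules — same verdict


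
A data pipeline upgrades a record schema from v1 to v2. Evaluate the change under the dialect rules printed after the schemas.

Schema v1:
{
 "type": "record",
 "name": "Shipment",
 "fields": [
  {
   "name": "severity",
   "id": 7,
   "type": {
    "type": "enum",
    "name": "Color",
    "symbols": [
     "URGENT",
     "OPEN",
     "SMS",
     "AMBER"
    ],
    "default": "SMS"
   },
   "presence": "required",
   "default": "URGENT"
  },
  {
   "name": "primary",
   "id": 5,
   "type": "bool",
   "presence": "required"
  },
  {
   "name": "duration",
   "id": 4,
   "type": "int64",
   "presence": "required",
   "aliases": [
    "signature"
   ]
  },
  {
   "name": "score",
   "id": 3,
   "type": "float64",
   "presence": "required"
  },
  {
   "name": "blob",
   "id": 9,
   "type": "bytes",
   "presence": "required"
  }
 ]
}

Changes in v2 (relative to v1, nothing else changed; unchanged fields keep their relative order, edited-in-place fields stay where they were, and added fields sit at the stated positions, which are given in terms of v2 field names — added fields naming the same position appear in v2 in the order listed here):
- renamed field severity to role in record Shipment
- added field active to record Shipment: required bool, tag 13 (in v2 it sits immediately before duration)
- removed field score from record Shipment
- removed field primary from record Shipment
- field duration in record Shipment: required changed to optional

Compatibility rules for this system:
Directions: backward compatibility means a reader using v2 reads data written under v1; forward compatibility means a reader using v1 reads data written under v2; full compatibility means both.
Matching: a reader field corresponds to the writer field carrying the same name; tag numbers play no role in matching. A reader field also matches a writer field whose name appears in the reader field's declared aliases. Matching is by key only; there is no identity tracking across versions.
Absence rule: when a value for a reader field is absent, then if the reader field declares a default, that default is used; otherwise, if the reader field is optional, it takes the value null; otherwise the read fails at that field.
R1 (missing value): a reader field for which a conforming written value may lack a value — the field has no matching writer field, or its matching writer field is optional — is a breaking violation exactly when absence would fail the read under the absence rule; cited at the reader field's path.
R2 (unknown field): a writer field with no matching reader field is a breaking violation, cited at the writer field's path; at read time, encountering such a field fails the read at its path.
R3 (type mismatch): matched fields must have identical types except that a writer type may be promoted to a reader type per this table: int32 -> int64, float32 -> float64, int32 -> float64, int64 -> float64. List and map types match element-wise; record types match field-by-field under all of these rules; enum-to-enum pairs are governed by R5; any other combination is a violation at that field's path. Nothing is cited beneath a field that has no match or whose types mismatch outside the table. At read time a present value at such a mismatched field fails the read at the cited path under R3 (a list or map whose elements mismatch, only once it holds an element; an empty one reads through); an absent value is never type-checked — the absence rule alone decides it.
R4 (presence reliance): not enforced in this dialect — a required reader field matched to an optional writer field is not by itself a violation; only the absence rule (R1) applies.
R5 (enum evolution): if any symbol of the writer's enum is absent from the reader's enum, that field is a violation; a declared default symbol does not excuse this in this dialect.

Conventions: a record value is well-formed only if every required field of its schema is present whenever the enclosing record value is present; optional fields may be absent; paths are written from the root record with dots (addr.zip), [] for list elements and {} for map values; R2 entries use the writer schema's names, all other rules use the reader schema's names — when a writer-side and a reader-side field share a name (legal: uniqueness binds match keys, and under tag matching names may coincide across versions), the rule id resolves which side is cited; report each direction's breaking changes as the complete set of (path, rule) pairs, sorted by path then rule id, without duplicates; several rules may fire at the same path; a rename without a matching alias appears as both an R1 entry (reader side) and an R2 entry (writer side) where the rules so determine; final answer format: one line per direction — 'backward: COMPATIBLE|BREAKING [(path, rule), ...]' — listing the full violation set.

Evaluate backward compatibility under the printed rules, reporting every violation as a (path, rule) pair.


arrows below run writer -> reader for Shipment
backward analysis of Shipment with v2 as reader and v1 as writer:
  role: no writer match
  active: no writer match
  writer required, int64 -> int64: reader duration maps from writer duration
  writer required, bytes -> bytes: reader blob maps from writer blob
  writer field severity has no reader counterpart
  writer field primary has no reader counterpart
  writer field score has no reader counterpart
  breaking: (active, R1)
  breaking: (primary, R2)
  breaking: (score, R2)
  breaking: (severity, R2)
  => 4 violation(s): backward is BREAKING for Shipment
the rest of the Shipment diff is inert for this question:
  field duration in record Shipment: required changed to optional -> matters only for Shipment's forward compatibility — outside the asked direction

backward: BREAKING [(active, R1), (primary, R2), (score, R2), (severity, R2)]


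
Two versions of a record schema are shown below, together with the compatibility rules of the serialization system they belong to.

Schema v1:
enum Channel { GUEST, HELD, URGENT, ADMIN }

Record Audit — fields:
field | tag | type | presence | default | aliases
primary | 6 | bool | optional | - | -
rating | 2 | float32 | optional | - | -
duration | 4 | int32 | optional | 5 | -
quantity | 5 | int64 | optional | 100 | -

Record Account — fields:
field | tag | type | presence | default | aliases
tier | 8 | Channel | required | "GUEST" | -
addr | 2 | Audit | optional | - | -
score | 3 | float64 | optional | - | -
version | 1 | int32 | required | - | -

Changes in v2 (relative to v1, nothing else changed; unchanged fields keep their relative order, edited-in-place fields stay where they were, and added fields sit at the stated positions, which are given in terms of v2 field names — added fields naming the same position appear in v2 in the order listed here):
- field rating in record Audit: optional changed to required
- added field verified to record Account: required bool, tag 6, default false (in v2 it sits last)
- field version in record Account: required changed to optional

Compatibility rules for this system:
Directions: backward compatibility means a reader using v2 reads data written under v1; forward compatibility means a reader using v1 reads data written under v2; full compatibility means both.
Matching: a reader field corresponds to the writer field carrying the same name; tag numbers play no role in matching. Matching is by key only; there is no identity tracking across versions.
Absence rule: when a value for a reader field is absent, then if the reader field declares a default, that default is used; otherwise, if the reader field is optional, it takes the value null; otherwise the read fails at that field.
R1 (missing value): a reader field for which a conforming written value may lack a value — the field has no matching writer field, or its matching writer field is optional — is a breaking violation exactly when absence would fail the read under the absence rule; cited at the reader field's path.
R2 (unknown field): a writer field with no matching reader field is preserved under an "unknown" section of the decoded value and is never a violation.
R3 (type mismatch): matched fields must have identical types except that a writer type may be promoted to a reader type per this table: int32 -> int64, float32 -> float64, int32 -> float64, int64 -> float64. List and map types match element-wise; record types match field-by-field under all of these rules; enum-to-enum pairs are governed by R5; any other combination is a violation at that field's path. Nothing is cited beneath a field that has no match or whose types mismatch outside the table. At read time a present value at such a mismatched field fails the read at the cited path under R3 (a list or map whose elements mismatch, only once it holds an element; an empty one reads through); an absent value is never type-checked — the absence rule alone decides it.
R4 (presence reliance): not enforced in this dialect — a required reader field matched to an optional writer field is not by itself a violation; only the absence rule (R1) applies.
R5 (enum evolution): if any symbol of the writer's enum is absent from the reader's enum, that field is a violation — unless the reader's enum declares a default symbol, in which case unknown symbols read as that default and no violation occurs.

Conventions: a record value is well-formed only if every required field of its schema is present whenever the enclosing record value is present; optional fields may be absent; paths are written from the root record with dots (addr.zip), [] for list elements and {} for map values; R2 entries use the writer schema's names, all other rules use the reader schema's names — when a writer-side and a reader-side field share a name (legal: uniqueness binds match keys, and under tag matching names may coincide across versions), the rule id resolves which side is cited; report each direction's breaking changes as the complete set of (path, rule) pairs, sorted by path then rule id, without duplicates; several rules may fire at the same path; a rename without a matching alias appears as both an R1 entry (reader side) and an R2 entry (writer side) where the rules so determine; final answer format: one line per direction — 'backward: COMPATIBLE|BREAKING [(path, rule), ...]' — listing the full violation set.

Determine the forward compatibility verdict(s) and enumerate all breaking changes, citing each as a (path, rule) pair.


forward: BREAKING [(version, R1)]

the writer's type comes first in each Account pair
forward for Account (reader v1, writer v2):
  writer required, Channel -> Channel: reader tier maps from writer tier
  writer optional, Audit -> Audit: reader addr maps from writer addr
  writer optional, float64 -> float64: reader score maps from writer score
  writer optional, int32 -> int32: reader version maps from writer version
  writer verified: unknown to reader
  writer optional, bool -> bool: reader addr.primary maps from writer addr.primary
  writer required, float32 -> float32: reader addr.rating maps from writer addr.rating
  writer optional, int32 -> int32: reader addr.duration maps from writer addr.duration
  writer optional, int64 -> int64: reader addr.quantity maps from writer addr.quantity
  rule R1 violated at version
  forward on Account therefore BREAKING (1)
ruling out the remaining Account differences:
  field rating in record Audit: optional changed to required -> its effect on Account is confined to the backward direction, not asked
  added field verified to record Account: required bool, tag 6, default false (in v2 it sits last) -> no rule fires on it in Account's dialect; the asked verdict holds


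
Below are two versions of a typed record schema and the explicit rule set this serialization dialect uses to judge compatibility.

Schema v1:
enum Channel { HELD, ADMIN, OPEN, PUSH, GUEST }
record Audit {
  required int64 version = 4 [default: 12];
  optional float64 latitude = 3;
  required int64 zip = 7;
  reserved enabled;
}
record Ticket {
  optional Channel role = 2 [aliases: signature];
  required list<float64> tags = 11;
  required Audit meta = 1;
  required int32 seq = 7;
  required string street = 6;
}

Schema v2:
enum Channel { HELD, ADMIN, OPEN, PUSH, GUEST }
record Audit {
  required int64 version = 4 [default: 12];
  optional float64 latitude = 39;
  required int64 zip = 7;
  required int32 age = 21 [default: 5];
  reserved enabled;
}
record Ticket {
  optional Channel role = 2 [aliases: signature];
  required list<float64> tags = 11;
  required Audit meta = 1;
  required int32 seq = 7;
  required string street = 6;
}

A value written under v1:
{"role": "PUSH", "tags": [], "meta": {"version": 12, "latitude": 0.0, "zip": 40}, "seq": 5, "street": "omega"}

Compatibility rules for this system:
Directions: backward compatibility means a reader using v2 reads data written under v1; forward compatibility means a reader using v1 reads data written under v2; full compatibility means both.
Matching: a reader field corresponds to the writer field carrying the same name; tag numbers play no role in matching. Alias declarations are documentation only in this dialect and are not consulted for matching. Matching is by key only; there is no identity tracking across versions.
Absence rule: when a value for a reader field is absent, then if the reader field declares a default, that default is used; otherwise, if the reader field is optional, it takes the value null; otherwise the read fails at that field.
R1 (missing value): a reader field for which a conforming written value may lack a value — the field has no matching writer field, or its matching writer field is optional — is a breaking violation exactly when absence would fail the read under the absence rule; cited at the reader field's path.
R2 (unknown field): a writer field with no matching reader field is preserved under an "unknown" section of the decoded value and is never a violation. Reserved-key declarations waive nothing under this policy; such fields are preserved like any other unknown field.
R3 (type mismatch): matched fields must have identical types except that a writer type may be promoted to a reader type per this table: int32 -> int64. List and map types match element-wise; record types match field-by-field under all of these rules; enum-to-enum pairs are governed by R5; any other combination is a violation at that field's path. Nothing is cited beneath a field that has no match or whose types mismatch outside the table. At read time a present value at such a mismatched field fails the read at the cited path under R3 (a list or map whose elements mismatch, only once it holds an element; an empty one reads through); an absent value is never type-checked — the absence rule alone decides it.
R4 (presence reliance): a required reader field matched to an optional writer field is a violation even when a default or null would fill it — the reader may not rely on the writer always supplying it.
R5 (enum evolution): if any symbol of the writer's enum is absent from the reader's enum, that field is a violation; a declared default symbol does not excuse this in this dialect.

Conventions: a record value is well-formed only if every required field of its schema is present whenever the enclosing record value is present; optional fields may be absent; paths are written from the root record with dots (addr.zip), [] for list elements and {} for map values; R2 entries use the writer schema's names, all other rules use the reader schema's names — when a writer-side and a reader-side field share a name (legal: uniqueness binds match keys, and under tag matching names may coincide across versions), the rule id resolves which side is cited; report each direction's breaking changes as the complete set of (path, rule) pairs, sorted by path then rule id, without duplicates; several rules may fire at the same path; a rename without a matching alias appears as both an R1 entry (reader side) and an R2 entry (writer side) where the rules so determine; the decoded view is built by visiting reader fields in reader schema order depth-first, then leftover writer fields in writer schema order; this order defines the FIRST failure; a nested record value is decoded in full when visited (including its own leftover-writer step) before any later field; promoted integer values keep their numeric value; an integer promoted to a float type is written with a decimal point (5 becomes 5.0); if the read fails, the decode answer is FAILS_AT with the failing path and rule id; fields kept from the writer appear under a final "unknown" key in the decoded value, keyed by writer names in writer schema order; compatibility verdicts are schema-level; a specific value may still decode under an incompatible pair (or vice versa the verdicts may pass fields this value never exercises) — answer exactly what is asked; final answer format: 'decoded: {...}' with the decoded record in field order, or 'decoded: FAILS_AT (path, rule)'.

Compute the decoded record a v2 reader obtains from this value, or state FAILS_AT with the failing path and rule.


decoded: {"role": "PUSH", "tags": [], "meta": {"version": 12, "latitude": 0.0, "zip": 40, "age": 5}, "seq": 5, "street": "omega"}

arrows below run writer -> reader for Ticket
decoding the Ticket value with the v2 reader:
  role := "PUSH"
  tags := []
  meta.version := 12
  meta.latitude := 0.0
  meta.zip := 40
  meta.age := 5 (no value, default fills)
  seq := 5
  street := "omega"
  => decoded: {"role": "PUSH", "tags": [], "meta": {"version": 12, "latitude": 0.0, "zip": 40, "age": 5}, "seq": 5, "street": "omega"}
diffs on Ticket not affecting the asked answer:
  field latitude in record Audit: tag 3 changed to 39 -> triggers nothing under the printed rules; the Ticket answer is the same either way


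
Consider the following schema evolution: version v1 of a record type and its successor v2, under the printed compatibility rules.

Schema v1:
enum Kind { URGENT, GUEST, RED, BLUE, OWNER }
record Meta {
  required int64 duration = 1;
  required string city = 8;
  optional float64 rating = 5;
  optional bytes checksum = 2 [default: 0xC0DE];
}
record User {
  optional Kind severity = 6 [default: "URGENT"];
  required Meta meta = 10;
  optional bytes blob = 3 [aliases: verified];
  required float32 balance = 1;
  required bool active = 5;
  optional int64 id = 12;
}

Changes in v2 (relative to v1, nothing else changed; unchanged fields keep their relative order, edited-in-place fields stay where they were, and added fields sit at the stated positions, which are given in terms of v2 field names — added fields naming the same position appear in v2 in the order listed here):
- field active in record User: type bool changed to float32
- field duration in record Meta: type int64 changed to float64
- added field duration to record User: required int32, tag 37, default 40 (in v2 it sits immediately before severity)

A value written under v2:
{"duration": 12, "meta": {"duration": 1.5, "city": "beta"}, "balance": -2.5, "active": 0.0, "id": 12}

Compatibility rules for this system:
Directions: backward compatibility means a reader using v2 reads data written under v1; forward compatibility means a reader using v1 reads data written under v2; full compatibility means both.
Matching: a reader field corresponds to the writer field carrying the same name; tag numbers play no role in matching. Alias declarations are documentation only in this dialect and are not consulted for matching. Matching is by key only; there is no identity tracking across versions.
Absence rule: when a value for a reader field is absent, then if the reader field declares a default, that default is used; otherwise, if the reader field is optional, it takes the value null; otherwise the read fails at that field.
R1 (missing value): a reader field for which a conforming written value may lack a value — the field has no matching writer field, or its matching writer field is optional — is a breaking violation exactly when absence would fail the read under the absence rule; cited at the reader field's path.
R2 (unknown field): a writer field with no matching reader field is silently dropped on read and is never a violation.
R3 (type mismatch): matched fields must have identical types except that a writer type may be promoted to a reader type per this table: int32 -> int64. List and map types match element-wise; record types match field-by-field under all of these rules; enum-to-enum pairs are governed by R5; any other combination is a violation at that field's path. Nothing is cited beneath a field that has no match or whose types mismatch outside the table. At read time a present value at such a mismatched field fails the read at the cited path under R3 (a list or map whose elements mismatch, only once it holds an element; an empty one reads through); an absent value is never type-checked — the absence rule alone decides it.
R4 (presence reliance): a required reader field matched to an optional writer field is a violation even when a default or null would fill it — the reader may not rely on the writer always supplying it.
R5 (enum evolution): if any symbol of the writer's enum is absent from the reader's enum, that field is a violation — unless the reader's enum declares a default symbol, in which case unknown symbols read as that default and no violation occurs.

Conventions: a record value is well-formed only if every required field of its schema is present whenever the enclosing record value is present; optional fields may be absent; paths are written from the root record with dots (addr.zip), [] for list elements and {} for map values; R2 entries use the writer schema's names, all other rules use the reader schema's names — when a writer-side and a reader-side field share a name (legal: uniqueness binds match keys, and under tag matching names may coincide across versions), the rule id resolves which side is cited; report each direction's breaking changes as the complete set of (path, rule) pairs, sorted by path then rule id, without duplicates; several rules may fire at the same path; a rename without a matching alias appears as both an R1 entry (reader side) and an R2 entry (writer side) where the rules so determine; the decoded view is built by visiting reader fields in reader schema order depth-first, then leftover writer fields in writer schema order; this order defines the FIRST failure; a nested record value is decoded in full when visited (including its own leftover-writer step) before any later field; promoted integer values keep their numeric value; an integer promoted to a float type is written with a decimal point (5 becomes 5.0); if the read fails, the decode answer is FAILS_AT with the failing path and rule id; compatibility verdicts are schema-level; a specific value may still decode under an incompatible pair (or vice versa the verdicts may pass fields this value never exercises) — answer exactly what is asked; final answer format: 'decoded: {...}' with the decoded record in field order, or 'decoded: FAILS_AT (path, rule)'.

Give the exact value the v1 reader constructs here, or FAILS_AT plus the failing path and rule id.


decoded: FAILS_AT (meta.duration, R3)

arrows below run writer -> reader for User
decoding the User value with the v1 reader:
  severity := "URGENT" (absent -> default)
  read fails at meta.duration under R3
  => FAILS_AT (meta.duration, R3)
remaining User differences; none change what is asked:
  field active in record User: type bool changed to float32 -> shifts the User verdicts, not this decode


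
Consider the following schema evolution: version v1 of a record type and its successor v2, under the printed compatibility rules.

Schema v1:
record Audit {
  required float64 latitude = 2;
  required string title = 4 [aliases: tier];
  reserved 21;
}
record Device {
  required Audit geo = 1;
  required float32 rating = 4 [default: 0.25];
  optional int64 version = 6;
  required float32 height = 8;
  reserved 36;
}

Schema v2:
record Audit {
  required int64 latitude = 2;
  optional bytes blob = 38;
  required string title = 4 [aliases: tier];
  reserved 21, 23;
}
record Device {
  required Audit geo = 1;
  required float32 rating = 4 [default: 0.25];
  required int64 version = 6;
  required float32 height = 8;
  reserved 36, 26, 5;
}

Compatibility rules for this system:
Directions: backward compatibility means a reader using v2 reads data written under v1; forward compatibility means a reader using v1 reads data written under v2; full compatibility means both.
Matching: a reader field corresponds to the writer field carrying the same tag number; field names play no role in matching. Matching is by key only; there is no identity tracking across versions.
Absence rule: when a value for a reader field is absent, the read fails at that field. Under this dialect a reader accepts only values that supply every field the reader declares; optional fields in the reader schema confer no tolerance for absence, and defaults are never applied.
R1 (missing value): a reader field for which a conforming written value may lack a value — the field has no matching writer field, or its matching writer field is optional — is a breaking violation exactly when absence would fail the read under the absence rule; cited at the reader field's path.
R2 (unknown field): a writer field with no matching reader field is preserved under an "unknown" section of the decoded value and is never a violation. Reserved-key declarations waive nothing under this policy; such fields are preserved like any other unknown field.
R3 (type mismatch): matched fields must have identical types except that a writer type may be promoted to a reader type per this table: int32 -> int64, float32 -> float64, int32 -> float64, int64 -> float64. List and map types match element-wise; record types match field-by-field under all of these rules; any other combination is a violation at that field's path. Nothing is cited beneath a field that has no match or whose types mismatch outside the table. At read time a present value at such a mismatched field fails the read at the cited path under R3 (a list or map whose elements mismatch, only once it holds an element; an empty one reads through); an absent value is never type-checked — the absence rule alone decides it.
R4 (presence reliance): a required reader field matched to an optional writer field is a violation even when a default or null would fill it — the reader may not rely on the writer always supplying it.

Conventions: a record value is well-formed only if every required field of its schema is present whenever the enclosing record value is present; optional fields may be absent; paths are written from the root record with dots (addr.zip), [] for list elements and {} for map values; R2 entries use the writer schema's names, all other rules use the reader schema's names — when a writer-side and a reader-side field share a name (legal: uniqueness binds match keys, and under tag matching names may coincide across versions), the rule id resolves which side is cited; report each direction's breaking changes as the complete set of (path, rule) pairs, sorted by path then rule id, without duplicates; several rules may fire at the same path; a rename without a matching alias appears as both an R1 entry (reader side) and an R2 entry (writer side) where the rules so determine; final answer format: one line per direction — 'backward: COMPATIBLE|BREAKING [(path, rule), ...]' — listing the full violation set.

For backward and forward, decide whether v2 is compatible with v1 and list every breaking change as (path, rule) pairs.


the writer's type comes first in each Device pair
backward for Device (reader v2, writer v1):
  Audit -> Audit, writer required: geo aligns to geo
  float32 -> float32, writer required: rating aligns to rating
  int64 -> int64, writer optional: version aligns to version
  float32 -> float32, writer required: height aligns to height
  float64 -> int64, writer required: geo.latitude aligns to geo.latitude
  geo.blob: no writer match
  string -> string, writer required: geo.title aligns to geo.title
  violation R1 at geo.blob
  violation R3 at geo.latitude
  violation R1 at version
  violation R4 at version
  => backward: BREAKING (4)
forward for Device (reader v1, writer v2):
  Audit -> Audit, writer required: geo aligns to geo
  float32 -> float32, writer required: rating aligns to rating
  int64 -> int64, writer required: version aligns to version
  float32 -> float32, writer required: height aligns to height
  int64 -> float64, writer required: geo.latitude aligns to geo.latitude
  string -> string, writer required: geo.title aligns to geo.title
  geo.blob (writer side), unknown to reader
  nothing fires on Device: forward is COMPATIBLE

backward: BREAKING [(geo.blob, R1), (geo.latitude, R3), (version, R1), (version, R4)]; forward: COMPATIBLE []
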